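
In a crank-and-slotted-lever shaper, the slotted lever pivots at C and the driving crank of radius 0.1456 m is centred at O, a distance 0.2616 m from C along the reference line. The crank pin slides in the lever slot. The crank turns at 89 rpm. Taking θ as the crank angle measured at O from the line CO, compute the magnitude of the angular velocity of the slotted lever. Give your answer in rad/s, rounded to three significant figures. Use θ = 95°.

2.01

ω = 9.32 rad/s (from 89 rpm).
Crank pin A relative to C: A = (d + r cosθ, r sinθ); lever angle φ = atan2(r sinθ, d + r cosθ).
Differentiating tanφ: φ̇ = rω(d cosθ + r)/(d² + r² + 2dr cosθ).
d² + r² + 2dr cosθ = |CA|² = 0.0829946 m²;  d cosθ + r = +0.1228 m.
|ω_lever| = |0.1456·9.32·+0.1228| / 0.0829946 = 2.0078 rad/s.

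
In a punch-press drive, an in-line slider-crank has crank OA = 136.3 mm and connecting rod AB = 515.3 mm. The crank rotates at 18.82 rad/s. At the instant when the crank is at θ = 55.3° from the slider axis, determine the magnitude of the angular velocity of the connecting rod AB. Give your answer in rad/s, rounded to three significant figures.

ω = 18.82 rad/s
The rod makes angle φ with the slider axis where L sinφ = r sinθ; differentiating, L cosφ·φ̇ = r ω cosθ.
L cosφ = √(L² − r² sin²θ) = 0.50297 m.
|ω_rod| = r ω |cosθ| / √(L² − r² sin²θ) = 0.1363·18.82·0.56928/0.50297 = 2.9034 rad/s.

2.90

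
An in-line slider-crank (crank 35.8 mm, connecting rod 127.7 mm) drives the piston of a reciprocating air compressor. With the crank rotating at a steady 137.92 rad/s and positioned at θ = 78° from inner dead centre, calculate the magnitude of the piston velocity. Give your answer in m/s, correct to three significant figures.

5.12

ω = 137.9 rad/s
For an in-line slider-crank, x = r cosθ + √(L² − r² sin²θ), so v = −rω sinθ·[1 + r cosθ/√(L² − r² sin²θ)].
With r = 0.0358 m, L = 0.1277 m, θ = 78°: √(L² − r² sin²θ) = 0.1228 m.
v = −0.0358·137.9·0.97815·[1 + 0.0358·0.20791/0.1228] = -5.1224 m/s.
|v| = 5.1224 m/s.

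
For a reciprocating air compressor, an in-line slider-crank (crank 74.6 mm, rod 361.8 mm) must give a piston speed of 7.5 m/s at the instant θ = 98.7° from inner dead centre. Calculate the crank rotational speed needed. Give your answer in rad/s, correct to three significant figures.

For an in-line slider-crank, |v_piston| = rω|sinθ|·[1 + r cosθ/√(L² − r² sin²θ)].
With r = 0.0746 m, L = 0.3618 m, θ = 98.7°: the bracketed kinematic factor |dx/dθ| = 0.071392 m.
ω = v/|dx/dθ| = 7.5/0.071392 = 105.05 rad/s.

105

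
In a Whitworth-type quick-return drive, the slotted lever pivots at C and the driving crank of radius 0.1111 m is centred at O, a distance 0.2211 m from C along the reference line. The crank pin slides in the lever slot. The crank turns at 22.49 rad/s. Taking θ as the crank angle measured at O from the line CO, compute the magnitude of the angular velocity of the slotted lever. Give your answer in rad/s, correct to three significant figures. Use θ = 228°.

ω = 22.49 rad/s
Crank pin A relative to C: A = (d + r cosθ, r sinθ); lever angle φ = atan2(r sinθ, d + r cosθ).
Differentiating tanφ: φ̇ = rω(d cosθ + r)/(d² + r² + 2dr cosθ).
d² + r² + 2dr cosθ = |CA|² = 0.0283551 m²;  d cosθ + r = -0.036845 m.
|ω_lever| = |0.1111·22.49·-0.036845| / 0.0283551 = 3.2467 rad/s.

3.25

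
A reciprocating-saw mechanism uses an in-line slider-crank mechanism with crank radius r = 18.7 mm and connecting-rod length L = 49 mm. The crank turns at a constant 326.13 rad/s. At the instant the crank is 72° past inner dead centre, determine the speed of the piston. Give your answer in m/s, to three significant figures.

6.53

ω = 326.1 rad/s
For an in-line slider-crank, x = r cosθ + √(L² − r² sin²θ), so v = −rω sinθ·[1 + r cosθ/√(L² − r² sin²θ)].
With r = 0.0187 m, L = 0.049 m, θ = 72°: √(L² − r² sin²θ) = 0.045659 m.
v = −0.0187·326.1·0.95106·[1 + 0.0187·0.30902/0.045659] = -6.5342 m/s.
|v| = 6.5342 m/s.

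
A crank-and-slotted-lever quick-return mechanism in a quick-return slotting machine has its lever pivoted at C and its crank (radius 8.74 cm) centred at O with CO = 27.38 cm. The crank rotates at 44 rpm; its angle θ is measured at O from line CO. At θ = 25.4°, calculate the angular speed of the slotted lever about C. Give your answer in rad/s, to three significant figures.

ω = 4.608 rad/s (from 44 rpm).
Crank pin A relative to C: A = (d + r cosθ, r sinθ); lever angle φ = atan2(r sinθ, d + r cosθ).
Differentiating tanφ: φ̇ = rω(d cosθ + r)/(d² + r² + 2dr cosθ).
d² + r² + 2dr cosθ = |CA|² = 0.125839 m²;  d cosθ + r = +0.33473 m.
|ω_lever| = |0.0874·4.608·+0.33473| / 0.125839 = 1.0712 rad/s.

1.07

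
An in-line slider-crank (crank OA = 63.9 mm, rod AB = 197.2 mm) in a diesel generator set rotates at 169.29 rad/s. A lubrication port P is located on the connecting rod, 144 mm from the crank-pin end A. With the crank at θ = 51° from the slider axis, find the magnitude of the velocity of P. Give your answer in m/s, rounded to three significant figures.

ω = 169.3 rad/s.  Crank-pin speed |V_A| = rω = 10.818 m/s, perpendicular to OA.
Rod angle: sinφ = −(r/L) sinθ ⇒ φ = -14.585°; ω_rod = −rω cosθ/√(L²−r²sin²θ) = -35.672 rad/s.
V_P = V_A + ω_rod × AP, with AP = 0.144 m along the rod.
Components: V_Px = −rω sinθ − a·ω_rod·sinφ = -9.7004 m/s;  V_Py = rω cosθ + a·ω_rod·cosφ = +1.8366 m/s.
|V_P| = √(V_Px² + V_Py²) = 9.8728 m/s.

9.87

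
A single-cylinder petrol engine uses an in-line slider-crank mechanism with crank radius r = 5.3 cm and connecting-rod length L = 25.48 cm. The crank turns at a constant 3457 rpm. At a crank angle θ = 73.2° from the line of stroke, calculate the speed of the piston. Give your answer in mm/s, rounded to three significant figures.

19500

ω = 2π·3457/60 = 362 rad/s
For an in-line slider-crank, x = r cosθ + √(L² − r² sin²θ), so v = −rω sinθ·[1 + r cosθ/√(L² − r² sin²θ)].
With r = 0.053 m, L = 0.2548 m, θ = 73.2°: √(L² − r² sin²θ) = 0.2497 m.
v = −0.053·362·0.95732·[1 + 0.053·0.28903/0.2497] = -19.495 m/s.
|v| = 19.495 m/s = 19495 mm/s.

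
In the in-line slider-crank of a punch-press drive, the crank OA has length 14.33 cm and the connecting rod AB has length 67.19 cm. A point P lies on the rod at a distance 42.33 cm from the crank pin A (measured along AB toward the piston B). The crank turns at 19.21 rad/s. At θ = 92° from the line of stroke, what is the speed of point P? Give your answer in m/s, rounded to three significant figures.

ω = 19.21 rad/s.  Crank-pin speed |V_A| = rω = 2.7528 m/s, perpendicular to OA.
Rod angle: sinφ = −(r/L) sinθ ⇒ φ = -12.307°; ω_rod = −rω cosθ/√(L²−r²sin²θ) = +0.14635 rad/s.
V_P = V_A + ω_rod × AP, with AP = 0.4233 m along the rod.
Components: V_Px = −rω sinθ − a·ω_rod·sinφ = -2.7379 m/s;  V_Py = rω cosθ + a·ω_rod·cosφ = -0.035546 m/s.
|V_P| = √(V_Px² + V_Py²) = 2.7381 m/s.

2.74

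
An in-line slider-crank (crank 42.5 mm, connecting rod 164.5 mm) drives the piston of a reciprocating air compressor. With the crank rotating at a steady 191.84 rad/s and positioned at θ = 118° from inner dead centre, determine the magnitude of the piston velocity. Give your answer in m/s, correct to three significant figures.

6.30

ω = 191.8 rad/s
For an in-line slider-crank, x = r cosθ + √(L² − r² sin²θ), so v = −rω sinθ·[1 + r cosθ/√(L² − r² sin²θ)].
With r = 0.0425 m, L = 0.1645 m, θ = 118°: √(L² − r² sin²θ) = 0.16016 m.
v = −0.0425·191.8·0.88295·[1 + 0.0425·-0.46947/0.16016] = -6.302 m/s.
|v| = 6.302 m/s.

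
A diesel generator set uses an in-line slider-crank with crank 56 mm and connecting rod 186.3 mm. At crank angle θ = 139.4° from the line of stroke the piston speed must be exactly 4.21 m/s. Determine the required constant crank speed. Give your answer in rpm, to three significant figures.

For an in-line slider-crank, |v_piston| = rω|sinθ|·[1 + r cosθ/√(L² − r² sin²θ)].
With r = 0.056 m, L = 0.1863 m, θ = 139.4°: the bracketed kinematic factor |dx/dθ| = 0.027962 m.
ω = v/|dx/dθ| = 4.21/0.027962 = 150.56 rad/s.
N = 60ω/(2π) = 1437.8 rpm.

1440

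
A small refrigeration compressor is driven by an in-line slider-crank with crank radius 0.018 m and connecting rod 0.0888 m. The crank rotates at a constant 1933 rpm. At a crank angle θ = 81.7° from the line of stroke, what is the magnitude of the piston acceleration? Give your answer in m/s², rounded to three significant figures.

ω = 2π·1933/60 = 202.4 rad/s
x(θ) = r cosθ + √(L² − r² sin²θ); with ω constant, a = ω²·d²x/dθ².
d²x/dθ² = −r cosθ − r²(cos2θ)/√u − r⁴ sin²2θ/(4u^{3/2}),  u = L² − r² sin²θ = 0.00756819 m².
Substituting r = 0.018 m, L = 0.0888 m, θ = 81.7°: d²x/dθ² = +0.00096745 m.
a = ω²·d²x/dθ² = (202.4)²·(+0.00096745) = +39.641 m/s²;  |a| = 39.641 m/s².

39.6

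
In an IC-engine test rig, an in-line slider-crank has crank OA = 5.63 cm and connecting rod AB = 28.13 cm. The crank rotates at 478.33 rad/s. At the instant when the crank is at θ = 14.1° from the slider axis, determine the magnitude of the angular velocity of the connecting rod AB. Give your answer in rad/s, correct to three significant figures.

ω = 478.3 rad/s
The rod makes angle φ with the slider axis where L sinφ = r sinθ; differentiating, L cosφ·φ̇ = r ω cosθ.
L cosφ = √(L² − r² sin²θ) = 0.28097 m.
|ω_rod| = r ω |cosθ| / √(L² − r² sin²θ) = 0.0563·478.3·0.96987/0.28097 = 92.96 rad/s.

93.0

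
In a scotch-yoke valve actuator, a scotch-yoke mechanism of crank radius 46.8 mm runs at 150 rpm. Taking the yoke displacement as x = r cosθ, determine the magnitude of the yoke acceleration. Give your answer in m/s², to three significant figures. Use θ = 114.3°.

4.75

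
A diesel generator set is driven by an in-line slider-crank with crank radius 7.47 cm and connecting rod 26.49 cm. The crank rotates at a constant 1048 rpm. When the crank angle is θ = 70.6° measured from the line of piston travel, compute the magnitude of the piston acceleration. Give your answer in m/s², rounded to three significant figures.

ω = 2π·1048/60 = 109.7 rad/s
x(θ) = r cosθ + √(L² − r² sin²θ); with ω constant, a = ω²·d²x/dθ².
d²x/dθ² = −r cosθ − r²(cos2θ)/√u − r⁴ sin²2θ/(4u^{3/2}),  u = L² − r² sin²θ = 0.0652076 m².
Substituting r = 0.0747 m, L = 0.2649 m, θ = 70.6°: d²x/dθ² = -0.0079659 m.
a = ω²·d²x/dθ² = (109.7)²·(-0.0079659) = -95.943 m/s²;  |a| = 95.943 m/s².

95.9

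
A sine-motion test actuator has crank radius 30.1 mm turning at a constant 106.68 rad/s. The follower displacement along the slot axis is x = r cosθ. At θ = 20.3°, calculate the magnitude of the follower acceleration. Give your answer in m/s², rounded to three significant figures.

321

ω = 106.7 rad/s
x = r cosθ ⇒ ẍ = −rω² cosθ (ω constant).
|a| = rω²|cosθ| = 0.0301·(106.7)²·|cos 20.3°| = 321.28 m/s².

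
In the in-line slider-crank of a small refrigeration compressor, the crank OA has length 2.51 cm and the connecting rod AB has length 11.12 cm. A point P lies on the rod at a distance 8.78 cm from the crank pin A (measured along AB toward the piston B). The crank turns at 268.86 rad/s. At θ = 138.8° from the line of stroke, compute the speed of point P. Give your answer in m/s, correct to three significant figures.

3.99

ω = 268.9 rad/s.  Crank-pin speed |V_A| = rω = 6.7484 m/s, perpendicular to OA.
Rod angle: sinφ = −(r/L) sinθ ⇒ φ = -8.550°; ω_rod = −rω cosθ/√(L²−r²sin²θ) = +46.175 rad/s.
V_P = V_A + ω_rod × AP, with AP = 0.0878 m along the rod.
Components: V_Px = −rω sinθ − a·ω_rod·sinφ = -3.8423 m/s;  V_Py = rω cosθ + a·ω_rod·cosφ = -1.0685 m/s.
|V_P| = √(V_Px² + V_Py²) = 3.9881 m/s.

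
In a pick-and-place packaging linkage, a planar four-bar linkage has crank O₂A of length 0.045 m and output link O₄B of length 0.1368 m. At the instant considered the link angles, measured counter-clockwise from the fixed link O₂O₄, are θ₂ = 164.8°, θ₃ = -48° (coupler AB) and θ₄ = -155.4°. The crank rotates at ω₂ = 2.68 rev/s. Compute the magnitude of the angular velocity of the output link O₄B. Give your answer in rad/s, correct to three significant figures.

3.14

ω₂ = 16.84 rad/s (from 2.68 rev/s).
Differentiating the loop-closure r₂e^{iθ₂}+r₃e^{iθ₃}=r₁+r₄e^{iθ₄} gives r₂ω₂e^{iθ₂}+r₃ω₃e^{iθ₃}=r₄ω₄e^{iθ₄}.
Eliminating the other unknown: ω₄ = r₂ω₂ sin(θ₂−θ₃) / [r₄ sin(θ₄−θ₃)].
Numerator sine = -0.54171; denominator sine = -0.95424.
Result = 0.045·16.84·(-0.54171) / (0.1368·(-0.95424)) = +3.1445 rad/s; magnitude 3.1445 rad/s.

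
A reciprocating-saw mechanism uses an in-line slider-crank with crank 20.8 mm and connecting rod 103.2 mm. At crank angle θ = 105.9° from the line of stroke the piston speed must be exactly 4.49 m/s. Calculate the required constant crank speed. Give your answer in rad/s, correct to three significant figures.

238

For an in-line slider-crank, |v_piston| = rω|sinθ|·[1 + r cosθ/√(L² − r² sin²θ)].
With r = 0.0208 m, L = 0.1032 m, θ = 105.9°: the bracketed kinematic factor |dx/dθ| = 0.018878 m.
ω = v/|dx/dθ| = 4.49/0.018878 = 237.84 rad/s.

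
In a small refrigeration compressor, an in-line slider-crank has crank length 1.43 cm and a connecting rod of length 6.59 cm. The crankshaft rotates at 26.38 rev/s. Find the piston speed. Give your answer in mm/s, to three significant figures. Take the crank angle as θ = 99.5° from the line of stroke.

2250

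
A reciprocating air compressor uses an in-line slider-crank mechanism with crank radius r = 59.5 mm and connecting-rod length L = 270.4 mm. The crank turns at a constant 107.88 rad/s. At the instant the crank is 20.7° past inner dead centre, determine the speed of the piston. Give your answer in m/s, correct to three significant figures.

ω = 107.9 rad/s
For an in-line slider-crank, x = r cosθ + √(L² − r² sin²θ), so v = −rω sinθ·[1 + r cosθ/√(L² − r² sin²θ)].
With r = 0.0595 m, L = 0.2704 m, θ = 20.7°: √(L² − r² sin²θ) = 0.26958 m.
v = −0.0595·107.9·0.35347·[1 + 0.0595·0.93544/0.26958] = -2.7374 m/s.
|v| = 2.7374 m/s.

2.74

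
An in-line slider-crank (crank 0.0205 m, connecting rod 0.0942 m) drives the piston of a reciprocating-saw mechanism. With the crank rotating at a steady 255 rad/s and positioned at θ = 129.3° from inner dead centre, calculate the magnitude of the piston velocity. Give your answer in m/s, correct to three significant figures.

3.48

ω = 255 rad/s
For an in-line slider-crank, x = r cosθ + √(L² − r² sin²θ), so v = −rω sinθ·[1 + r cosθ/√(L² − r² sin²θ)].
With r = 0.0205 m, L = 0.0942 m, θ = 129.3°: √(L² − r² sin²θ) = 0.092855 m.
v = −0.0205·255·0.77384·[1 + 0.0205·-0.63338/0.092855] = -3.4796 m/s.
|v| = 3.4796 m/s.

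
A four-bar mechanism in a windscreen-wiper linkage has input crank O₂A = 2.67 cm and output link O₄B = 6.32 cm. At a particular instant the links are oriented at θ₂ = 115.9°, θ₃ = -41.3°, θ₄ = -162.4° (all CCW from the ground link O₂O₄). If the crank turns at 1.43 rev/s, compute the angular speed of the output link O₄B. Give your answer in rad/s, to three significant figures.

1.72

ω₂ = 8.985 rad/s (from 1.43 rev/s).
Differentiating the loop-closure r₂e^{iθ₂}+r₃e^{iθ₃}=r₁+r₄e^{iθ₄} gives r₂ω₂e^{iθ₂}+r₃ω₃e^{iθ₃}=r₄ω₄e^{iθ₄}.
Eliminating the other unknown: ω₄ = r₂ω₂ sin(θ₂−θ₃) / [r₄ sin(θ₄−θ₃)].
Numerator sine = +0.38752; denominator sine = -0.85627.
Result = 0.0267·8.985·(+0.38752) / (0.0632·(-0.85627)) = -1.7179 rad/s; magnitude 1.7179 rad/s.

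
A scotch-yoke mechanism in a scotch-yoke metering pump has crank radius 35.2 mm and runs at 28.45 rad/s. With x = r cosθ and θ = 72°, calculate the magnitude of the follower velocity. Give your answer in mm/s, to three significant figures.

ω = 28.45 rad/s
x = r cosθ ⇒ ẋ = −rω sinθ.
|v| = rω|sinθ| = 0.0352·28.45·|sin 72°| = 0.95243 m/s = 952.43 mm/s.

952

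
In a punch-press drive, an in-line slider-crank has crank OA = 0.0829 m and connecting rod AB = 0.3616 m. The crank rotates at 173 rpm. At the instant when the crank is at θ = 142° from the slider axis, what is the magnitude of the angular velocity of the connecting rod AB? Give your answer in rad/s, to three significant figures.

ω = 18.12 rad/s (converted from 173 rpm).
The rod makes angle φ with the slider axis where L sinφ = r sinθ; differentiating, L cosφ·φ̇ = r ω cosθ.
L cosφ = √(L² − r² sin²θ) = 0.35798 m.
|ω_rod| = r ω |cosθ| / √(L² − r² sin²θ) = 0.0829·18.12·0.78801/0.35798 = 3.306 rad/s.

3.31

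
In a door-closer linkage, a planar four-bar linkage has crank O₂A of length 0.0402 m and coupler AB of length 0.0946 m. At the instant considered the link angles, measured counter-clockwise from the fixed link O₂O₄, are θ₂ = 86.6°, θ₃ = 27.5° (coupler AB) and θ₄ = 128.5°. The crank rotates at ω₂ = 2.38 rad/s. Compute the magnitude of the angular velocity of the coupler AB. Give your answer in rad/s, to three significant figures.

0.688

ω₂ = 2.38 rad/s
Differentiating the loop-closure r₂e^{iθ₂}+r₃e^{iθ₃}=r₁+r₄e^{iθ₄} gives r₂ω₂e^{iθ₂}+r₃ω₃e^{iθ₃}=r₄ω₄e^{iθ₄}.
Eliminating the other unknown: ω₃ = r₂ω₂ sin(θ₄−θ₂) / [r₃ sin(θ₃−θ₄)].
Numerator sine = +0.66783; denominator sine = -0.98163.
Result = 0.0402·2.38·(+0.66783) / (0.0946·(-0.98163)) = -0.68807 rad/s; magnitude 0.68807 rad/s.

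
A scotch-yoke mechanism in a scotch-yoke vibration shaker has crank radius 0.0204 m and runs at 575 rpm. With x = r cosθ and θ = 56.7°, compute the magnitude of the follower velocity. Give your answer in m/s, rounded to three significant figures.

1.03

ω = 60.21 rad/s (from 575 rpm).
x = r cosθ ⇒ ẋ = −rω sinθ.
|v| = rω|sinθ| = 0.0204·60.21·|sin 56.7°| = 1.0267 m/s.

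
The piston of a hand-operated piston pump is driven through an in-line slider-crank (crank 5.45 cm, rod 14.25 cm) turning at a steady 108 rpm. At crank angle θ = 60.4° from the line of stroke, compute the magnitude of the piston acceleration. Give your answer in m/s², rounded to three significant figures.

2.08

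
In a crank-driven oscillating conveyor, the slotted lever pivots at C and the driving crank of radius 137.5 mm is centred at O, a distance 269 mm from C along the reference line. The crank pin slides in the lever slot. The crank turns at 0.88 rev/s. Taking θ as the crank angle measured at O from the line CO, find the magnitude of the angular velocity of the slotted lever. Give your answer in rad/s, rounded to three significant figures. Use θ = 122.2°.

ω = 5.529 rad/s (from 0.88 rev/s).
Crank pin A relative to C: A = (d + r cosθ, r sinθ); lever angle φ = atan2(r sinθ, d + r cosθ).
Differentiating tanφ: φ̇ = rω(d cosθ + r)/(d² + r² + 2dr cosθ).
d² + r² + 2dr cosθ = |CA|² = 0.0518477 m²;  d cosθ + r = -0.0058437 m.
|ω_lever| = |0.1375·5.529·-0.0058437| / 0.0518477 = 0.085689 rad/s.

0.0857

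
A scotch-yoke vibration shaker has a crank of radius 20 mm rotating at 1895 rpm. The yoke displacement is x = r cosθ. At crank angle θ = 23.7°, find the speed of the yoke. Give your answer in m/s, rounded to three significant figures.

ω = 198.4 rad/s (from 1895 rpm).
x = r cosθ ⇒ ẋ = −rω sinθ.
|v| = rω|sinθ| = 0.02·198.4·|sin 23.7°| = 1.5953 m/s.

1.60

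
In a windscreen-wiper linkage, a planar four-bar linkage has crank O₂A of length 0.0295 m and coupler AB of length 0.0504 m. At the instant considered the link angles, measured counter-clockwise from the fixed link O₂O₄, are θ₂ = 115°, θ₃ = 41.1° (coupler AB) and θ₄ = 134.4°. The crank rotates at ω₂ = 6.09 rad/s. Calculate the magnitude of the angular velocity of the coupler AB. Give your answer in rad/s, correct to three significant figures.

ω₂ = 6.09 rad/s
Differentiating the loop-closure r₂e^{iθ₂}+r₃e^{iθ₃}=r₁+r₄e^{iθ₄} gives r₂ω₂e^{iθ₂}+r₃ω₃e^{iθ₃}=r₄ω₄e^{iθ₄}.
Eliminating the other unknown: ω₃ = r₂ω₂ sin(θ₄−θ₂) / [r₃ sin(θ₃−θ₄)].
Numerator sine = +0.33216; denominator sine = -0.99834.
Result = 0.0295·6.09·(+0.33216) / (0.0504·(-0.99834)) = -1.186 rad/s; magnitude 1.186 rad/s.

1.19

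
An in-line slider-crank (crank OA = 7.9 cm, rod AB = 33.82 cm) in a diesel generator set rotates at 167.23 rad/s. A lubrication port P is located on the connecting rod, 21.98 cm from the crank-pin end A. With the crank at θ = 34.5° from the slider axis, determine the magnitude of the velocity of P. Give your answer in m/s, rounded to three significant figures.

ω = 167.2 rad/s.  Crank-pin speed |V_A| = rω = 13.211 m/s, perpendicular to OA.
Rod angle: sinφ = −(r/L) sinθ ⇒ φ = -7.603°; ω_rod = −rω cosθ/√(L²−r²sin²θ) = -32.479 rad/s.
V_P = V_A + ω_rod × AP, with AP = 0.2198 m along the rod.
Components: V_Px = −rω sinθ − a·ω_rod·sinφ = -8.4274 m/s;  V_Py = rω cosθ + a·ω_rod·cosφ = +3.8117 m/s.
|V_P| = √(V_Px² + V_Py²) = 9.2493 m/s.

9.25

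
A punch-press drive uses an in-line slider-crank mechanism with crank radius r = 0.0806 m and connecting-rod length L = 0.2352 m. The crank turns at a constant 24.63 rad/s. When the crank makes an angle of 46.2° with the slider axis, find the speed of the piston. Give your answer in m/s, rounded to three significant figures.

ω = 24.63 rad/s
For an in-line slider-crank, x = r cosθ + √(L² − r² sin²θ), so v = −rω sinθ·[1 + r cosθ/√(L² − r² sin²θ)].
With r = 0.0806 m, L = 0.2352 m, θ = 46.2°: √(L² − r² sin²θ) = 0.22789 m.
v = −0.0806·24.63·0.72176·[1 + 0.0806·0.69214/0.22789] = -1.7836 m/s.
|v| = 1.7836 m/s.

1.78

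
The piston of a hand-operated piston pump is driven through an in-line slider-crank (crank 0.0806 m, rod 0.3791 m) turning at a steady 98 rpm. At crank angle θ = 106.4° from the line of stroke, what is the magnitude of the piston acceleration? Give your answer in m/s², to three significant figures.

ω = 2π·98/60 = 10.26 rad/s
x(θ) = r cosθ + √(L² − r² sin²θ); with ω constant, a = ω²·d²x/dθ².
d²x/dθ² = −r cosθ − r²(cos2θ)/√u − r⁴ sin²2θ/(4u^{3/2}),  u = L² − r² sin²θ = 0.137738 m².
Substituting r = 0.0806 m, L = 0.3791 m, θ = 106.4°: d²x/dθ² = +0.03741 m.
a = ω²·d²x/dθ² = (10.26)²·(+0.03741) = +3.94 m/s²;  |a| = 3.94 m/s².

3.94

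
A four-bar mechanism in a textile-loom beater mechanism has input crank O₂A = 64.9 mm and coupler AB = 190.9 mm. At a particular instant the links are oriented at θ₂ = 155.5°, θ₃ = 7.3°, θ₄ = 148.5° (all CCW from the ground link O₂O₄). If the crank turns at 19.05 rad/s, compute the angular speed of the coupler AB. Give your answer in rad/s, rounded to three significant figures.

1.26

ω₂ = 19.05 rad/s
Differentiating the loop-closure r₂e^{iθ₂}+r₃e^{iθ₃}=r₁+r₄e^{iθ₄} gives r₂ω₂e^{iθ₂}+r₃ω₃e^{iθ₃}=r₄ω₄e^{iθ₄}.
Eliminating the other unknown: ω₃ = r₂ω₂ sin(θ₄−θ₂) / [r₃ sin(θ₃−θ₄)].
Numerator sine = -0.12187; denominator sine = -0.62660.
Result = 0.0649·19.05·(-0.12187) / (0.1909·(-0.62660)) = +1.2596 rad/s; magnitude 1.2596 rad/s.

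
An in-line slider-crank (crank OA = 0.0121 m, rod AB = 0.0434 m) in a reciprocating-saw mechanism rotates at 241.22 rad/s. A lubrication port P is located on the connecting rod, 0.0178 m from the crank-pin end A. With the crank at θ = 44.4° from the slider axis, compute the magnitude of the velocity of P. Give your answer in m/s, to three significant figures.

2.53

ω = 241.2 rad/s.  Crank-pin speed |V_A| = rω = 2.9188 m/s, perpendicular to OA.
Rod angle: sinφ = −(r/L) sinθ ⇒ φ = -11.249°; ω_rod = −rω cosθ/√(L²−r²sin²θ) = -48.991 rad/s.
V_P = V_A + ω_rod × AP, with AP = 0.0178 m along the rod.
Components: V_Px = −rω sinθ − a·ω_rod·sinφ = -2.2123 m/s;  V_Py = rω cosθ + a·ω_rod·cosφ = +1.2301 m/s.
|V_P| = √(V_Px² + V_Py²) = 2.5312 m/s.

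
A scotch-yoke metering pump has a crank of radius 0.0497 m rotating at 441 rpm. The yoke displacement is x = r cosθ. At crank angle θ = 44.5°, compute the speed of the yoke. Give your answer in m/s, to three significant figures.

1.61

ω = 46.18 rad/s (from 441 rpm).
x = r cosθ ⇒ ẋ = −rω sinθ.
|v| = rω|sinθ| = 0.0497·46.18·|sin 44.5°| = 1.6087 m/s.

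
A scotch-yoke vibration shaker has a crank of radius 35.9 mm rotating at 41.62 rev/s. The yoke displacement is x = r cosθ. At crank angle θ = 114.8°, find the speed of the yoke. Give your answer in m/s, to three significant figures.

ω = 261.5 rad/s (from 41.62 rev/s).
x = r cosθ ⇒ ẋ = −rω sinθ.
|v| = rω|sinθ| = 0.0359·261.5·|sin 114.8°| = 8.5223 m/s.

8.52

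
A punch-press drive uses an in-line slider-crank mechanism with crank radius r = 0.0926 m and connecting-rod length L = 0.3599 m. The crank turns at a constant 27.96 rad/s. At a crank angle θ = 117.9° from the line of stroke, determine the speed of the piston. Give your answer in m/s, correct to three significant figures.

ω = 27.96 rad/s
For an in-line slider-crank, x = r cosθ + √(L² − r² sin²θ), so v = −rω sinθ·[1 + r cosθ/√(L² − r² sin²θ)].
With r = 0.0926 m, L = 0.3599 m, θ = 117.9°: √(L² − r² sin²θ) = 0.35047 m.
v = −0.0926·27.96·0.88377·[1 + 0.0926·-0.46793/0.35047] = -2.0053 m/s.
|v| = 2.0053 m/s.

2.01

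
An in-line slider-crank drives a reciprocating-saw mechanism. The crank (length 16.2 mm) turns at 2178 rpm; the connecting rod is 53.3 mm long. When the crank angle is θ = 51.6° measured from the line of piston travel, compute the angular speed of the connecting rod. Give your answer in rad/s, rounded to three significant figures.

44.3

ω = 228.1 rad/s (converted from 2178 rpm).
The rod makes angle φ with the slider axis where L sinφ = r sinθ; differentiating, L cosφ·φ̇ = r ω cosθ.
L cosφ = √(L² − r² sin²θ) = 0.051766 m.
|ω_rod| = r ω |cosθ| / √(L² − r² sin²θ) = 0.0162·228.1·0.62115/0.051766 = 44.336 rad/s.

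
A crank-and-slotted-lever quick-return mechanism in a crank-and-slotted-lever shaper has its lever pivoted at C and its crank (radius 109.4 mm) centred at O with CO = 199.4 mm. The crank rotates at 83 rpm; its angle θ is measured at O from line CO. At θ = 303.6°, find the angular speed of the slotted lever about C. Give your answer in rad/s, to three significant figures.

2.75

ω = 8.692 rad/s (from 83 rpm).
Crank pin A relative to C: A = (d + r cosθ, r sinθ); lever angle φ = atan2(r sinθ, d + r cosθ).
Differentiating tanφ: φ̇ = rω(d cosθ + r)/(d² + r² + 2dr cosθ).
d² + r² + 2dr cosθ = |CA|² = 0.0758725 m²;  d cosθ + r = +0.21975 m.
|ω_lever| = |0.1094·8.692·+0.21975| / 0.0758725 = 2.754 rad/s.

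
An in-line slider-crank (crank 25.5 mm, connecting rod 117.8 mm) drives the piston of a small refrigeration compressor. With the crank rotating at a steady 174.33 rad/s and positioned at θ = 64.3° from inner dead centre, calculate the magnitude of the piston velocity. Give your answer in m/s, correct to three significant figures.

4.39

ω = 174.3 rad/s
For an in-line slider-crank, x = r cosθ + √(L² − r² sin²θ), so v = −rω sinθ·[1 + r cosθ/√(L² − r² sin²θ)].
With r = 0.0255 m, L = 0.1178 m, θ = 64.3°: √(L² − r² sin²θ) = 0.11554 m.
v = −0.0255·174.3·0.90108·[1 + 0.0255·0.43366/0.11554] = -4.3891 m/s.
|v| = 4.3891 m/s.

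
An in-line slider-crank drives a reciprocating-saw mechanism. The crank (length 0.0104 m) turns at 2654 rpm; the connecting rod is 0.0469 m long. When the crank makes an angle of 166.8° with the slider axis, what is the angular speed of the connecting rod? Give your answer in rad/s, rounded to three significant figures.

ω = 277.9 rad/s (converted from 2654 rpm).
The rod makes angle φ with the slider axis where L sinφ = r sinθ; differentiating, L cosφ·φ̇ = r ω cosθ.
L cosφ = √(L² − r² sin²θ) = 0.04684 m.
|ω_rod| = r ω |cosθ| / √(L² − r² sin²θ) = 0.0104·277.9·0.97358/0.04684 = 60.078 rad/s.

60.1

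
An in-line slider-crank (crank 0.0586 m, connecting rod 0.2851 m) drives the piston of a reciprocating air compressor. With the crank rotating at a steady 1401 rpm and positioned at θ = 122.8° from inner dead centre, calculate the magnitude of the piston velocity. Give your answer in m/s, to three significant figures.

ω = 2π·1401/60 = 146.7 rad/s
For an in-line slider-crank, x = r cosθ + √(L² − r² sin²θ), so v = −rω sinθ·[1 + r cosθ/√(L² − r² sin²θ)].
With r = 0.0586 m, L = 0.2851 m, θ = 122.8°: √(L² − r² sin²θ) = 0.28081 m.
v = −0.0586·146.7·0.84057·[1 + 0.0586·-0.54171/0.28081] = -6.4097 m/s.
|v| = 6.4097 m/s.

6.41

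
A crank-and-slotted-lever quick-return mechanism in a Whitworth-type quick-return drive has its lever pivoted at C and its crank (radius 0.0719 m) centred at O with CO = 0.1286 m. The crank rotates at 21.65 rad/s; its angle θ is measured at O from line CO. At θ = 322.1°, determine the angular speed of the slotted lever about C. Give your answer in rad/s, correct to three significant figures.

7.43

ω = 21.65 rad/s
Crank pin A relative to C: A = (d + r cosθ, r sinθ); lever angle φ = atan2(r sinθ, d + r cosθ).
Differentiating tanφ: φ̇ = rω(d cosθ + r)/(d² + r² + 2dr cosθ).
d² + r² + 2dr cosθ = |CA|² = 0.0362998 m²;  d cosθ + r = +0.17338 m.
|ω_lever| = |0.0719·21.65·+0.17338| / 0.0362998 = 7.4348 rad/s.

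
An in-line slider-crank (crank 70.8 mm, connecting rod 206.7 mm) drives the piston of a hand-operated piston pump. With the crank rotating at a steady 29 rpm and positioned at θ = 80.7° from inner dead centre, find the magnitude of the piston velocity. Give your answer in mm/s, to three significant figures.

225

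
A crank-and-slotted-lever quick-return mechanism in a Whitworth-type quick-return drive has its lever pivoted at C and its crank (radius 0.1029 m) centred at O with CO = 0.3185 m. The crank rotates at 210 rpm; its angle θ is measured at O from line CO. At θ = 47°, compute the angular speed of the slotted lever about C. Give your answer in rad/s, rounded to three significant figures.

4.62

ω = 21.99 rad/s (from 210 rpm).
Crank pin A relative to C: A = (d + r cosθ, r sinθ); lever angle φ = atan2(r sinθ, d + r cosθ).
Differentiating tanφ: φ̇ = rω(d cosθ + r)/(d² + r² + 2dr cosθ).
d² + r² + 2dr cosθ = |CA|² = 0.156734 m²;  d cosθ + r = +0.32012 m.
|ω_lever| = |0.1029·21.99·+0.32012| / 0.156734 = 4.6218 rad/s.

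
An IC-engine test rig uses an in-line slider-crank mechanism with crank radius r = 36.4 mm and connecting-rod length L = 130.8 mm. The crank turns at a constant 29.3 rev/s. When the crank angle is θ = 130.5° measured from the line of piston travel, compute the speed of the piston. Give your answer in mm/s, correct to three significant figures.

4150

ω = 2π·29.3 = 184.1 rad/s
For an in-line slider-crank, x = r cosθ + √(L² − r² sin²θ), so v = −rω sinθ·[1 + r cosθ/√(L² − r² sin²θ)].
With r = 0.0364 m, L = 0.1308 m, θ = 130.5°: √(L² − r² sin²θ) = 0.12784 m.
v = −0.0364·184.1·0.76041·[1 + 0.0364·-0.64945/0.12784] = -4.1533 m/s.
|v| = 4.1533 m/s = 4153.3 mm/s.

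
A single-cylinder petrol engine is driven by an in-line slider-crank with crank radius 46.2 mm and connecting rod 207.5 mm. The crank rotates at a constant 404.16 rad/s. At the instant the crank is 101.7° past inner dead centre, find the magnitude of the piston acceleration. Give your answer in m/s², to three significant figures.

3110

ω = 404.2 rad/s
x(θ) = r cosθ + √(L² − r² sin²θ); with ω constant, a = ω²·d²x/dθ².
d²x/dθ² = −r cosθ − r²(cos2θ)/√u − r⁴ sin²2θ/(4u^{3/2}),  u = L² − r² sin²θ = 0.0410096 m².
Substituting r = 0.0462 m, L = 0.2075 m, θ = 101.7°: d²x/dθ² = +0.01902 m.
a = ω²·d²x/dθ² = (404.2)²·(+0.01902) = +3106.9 m/s²;  |a| = 3106.9 m/s².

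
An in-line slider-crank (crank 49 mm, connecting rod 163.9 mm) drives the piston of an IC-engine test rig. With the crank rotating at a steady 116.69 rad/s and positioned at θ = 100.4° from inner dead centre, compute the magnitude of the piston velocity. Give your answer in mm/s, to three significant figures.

5310

ω = 116.7 rad/s
For an in-line slider-crank, x = r cosθ + √(L² − r² sin²θ), so v = −rω sinθ·[1 + r cosθ/√(L² − r² sin²θ)].
With r = 0.049 m, L = 0.1639 m, θ = 100.4°: √(L² − r² sin²θ) = 0.15665 m.
v = −0.049·116.7·0.98357·[1 + 0.049·-0.18052/0.15665] = -5.3063 m/s.
|v| = 5.3063 m/s = 5306.3 mm/s.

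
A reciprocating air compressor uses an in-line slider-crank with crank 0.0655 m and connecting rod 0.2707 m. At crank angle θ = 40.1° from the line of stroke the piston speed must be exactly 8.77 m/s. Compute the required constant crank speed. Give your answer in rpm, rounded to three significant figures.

1670

For an in-line slider-crank, |v_piston| = rω|sinθ|·[1 + r cosθ/√(L² − r² sin²θ)].
With r = 0.0655 m, L = 0.2707 m, θ = 40.1°: the bracketed kinematic factor |dx/dθ| = 0.050095 m.
ω = v/|dx/dθ| = 8.77/0.050095 = 175.07 rad/s.
N = 60ω/(2π) = 1671.8 rpm.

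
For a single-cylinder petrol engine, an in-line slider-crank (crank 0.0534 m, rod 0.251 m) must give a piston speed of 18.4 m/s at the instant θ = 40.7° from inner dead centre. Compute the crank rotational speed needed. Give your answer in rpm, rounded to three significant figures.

For an in-line slider-crank, |v_piston| = rω|sinθ|·[1 + r cosθ/√(L² − r² sin²θ)].
With r = 0.0534 m, L = 0.251 m, θ = 40.7°: the bracketed kinematic factor |dx/dθ| = 0.040493 m.
ω = v/|dx/dθ| = 18.4/0.040493 = 454.39 rad/s.
N = 60ω/(2π) = 4339.1 rpm.

4340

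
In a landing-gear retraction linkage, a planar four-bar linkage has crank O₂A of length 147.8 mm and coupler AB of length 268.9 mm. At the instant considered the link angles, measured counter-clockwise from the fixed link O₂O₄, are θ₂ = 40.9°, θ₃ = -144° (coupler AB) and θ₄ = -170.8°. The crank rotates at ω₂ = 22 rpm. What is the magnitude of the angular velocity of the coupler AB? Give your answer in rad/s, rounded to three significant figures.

1.48

ω₂ = 2.304 rad/s (from 22 rpm).
Differentiating the loop-closure r₂e^{iθ₂}+r₃e^{iθ₃}=r₁+r₄e^{iθ₄} gives r₂ω₂e^{iθ₂}+r₃ω₃e^{iθ₃}=r₄ω₄e^{iθ₄}.
Eliminating the other unknown: ω₃ = r₂ω₂ sin(θ₄−θ₂) / [r₃ sin(θ₃−θ₄)].
Numerator sine = +0.52547; denominator sine = +0.45088.
Result = 0.1478·2.304·(+0.52547) / (0.2689·(+0.45088)) = +1.4758 rad/s; magnitude 1.4758 rad/s.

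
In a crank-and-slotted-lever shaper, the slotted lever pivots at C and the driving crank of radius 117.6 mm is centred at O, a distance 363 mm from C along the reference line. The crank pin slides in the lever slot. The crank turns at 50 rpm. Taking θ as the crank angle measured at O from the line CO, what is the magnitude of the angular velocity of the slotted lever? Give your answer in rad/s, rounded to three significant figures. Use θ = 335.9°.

ω = 5.236 rad/s (from 50 rpm).
Crank pin A relative to C: A = (d + r cosθ, r sinθ); lever angle φ = atan2(r sinθ, d + r cosθ).
Differentiating tanφ: φ̇ = rω(d cosθ + r)/(d² + r² + 2dr cosθ).
d² + r² + 2dr cosθ = |CA|² = 0.223534 m²;  d cosθ + r = +0.44896 m.
|ω_lever| = |0.1176·5.236·+0.44896| / 0.223534 = 1.2367 rad/s.

1.24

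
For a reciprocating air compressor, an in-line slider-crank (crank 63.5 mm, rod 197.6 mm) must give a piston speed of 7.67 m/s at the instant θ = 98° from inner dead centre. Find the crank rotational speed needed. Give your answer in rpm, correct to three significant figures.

1220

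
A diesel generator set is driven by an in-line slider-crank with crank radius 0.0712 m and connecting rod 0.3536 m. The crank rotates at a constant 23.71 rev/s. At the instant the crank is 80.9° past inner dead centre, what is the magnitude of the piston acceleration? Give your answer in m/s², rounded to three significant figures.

58.2

ω = 2π·23.7 = 149 rad/s
x(θ) = r cosθ + √(L² − r² sin²θ); with ω constant, a = ω²·d²x/dθ².
d²x/dθ² = −r cosθ − r²(cos2θ)/√u − r⁴ sin²2θ/(4u^{3/2}),  u = L² − r² sin²θ = 0.12009 m².
Substituting r = 0.0712 m, L = 0.3536 m, θ = 80.9°: d²x/dθ² = +0.0026209 m.
a = ω²·d²x/dθ² = (149)²·(+0.0026209) = +58.168 m/s²;  |a| = 58.168 m/s².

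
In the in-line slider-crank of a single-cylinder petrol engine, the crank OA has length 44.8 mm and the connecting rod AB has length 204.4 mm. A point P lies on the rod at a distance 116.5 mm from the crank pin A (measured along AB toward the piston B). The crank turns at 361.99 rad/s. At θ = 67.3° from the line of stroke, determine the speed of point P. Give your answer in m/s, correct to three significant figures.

ω = 362 rad/s.  Crank-pin speed |V_A| = rω = 16.217 m/s, perpendicular to OA.
Rod angle: sinφ = −(r/L) sinθ ⇒ φ = -11.666°; ω_rod = −rω cosθ/√(L²−r²sin²θ) = -31.264 rad/s.
V_P = V_A + ω_rod × AP, with AP = 0.1165 m along the rod.
Components: V_Px = −rω sinθ − a·ω_rod·sinφ = -15.697 m/s;  V_Py = rω cosθ + a·ω_rod·cosφ = +2.6913 m/s.
|V_P| = √(V_Px² + V_Py²) = 15.926 m/s.

15.9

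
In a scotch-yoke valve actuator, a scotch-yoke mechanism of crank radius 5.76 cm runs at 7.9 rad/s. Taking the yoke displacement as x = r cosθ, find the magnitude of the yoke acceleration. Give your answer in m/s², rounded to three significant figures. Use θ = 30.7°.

3.09

ω = 7.9 rad/s
x = r cosθ ⇒ ẍ = −rω² cosθ (ω constant).
|a| = rω²|cosθ| = 0.0576·(7.9)²·|cos 30.7°| = 3.091 m/s².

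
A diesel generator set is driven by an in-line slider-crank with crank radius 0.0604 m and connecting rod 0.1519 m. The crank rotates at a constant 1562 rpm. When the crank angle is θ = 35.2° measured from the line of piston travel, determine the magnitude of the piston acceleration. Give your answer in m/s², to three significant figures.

1570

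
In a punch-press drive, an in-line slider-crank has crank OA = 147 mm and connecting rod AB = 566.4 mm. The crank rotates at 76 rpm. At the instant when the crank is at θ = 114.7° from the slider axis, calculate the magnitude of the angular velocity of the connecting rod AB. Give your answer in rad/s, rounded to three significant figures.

0.888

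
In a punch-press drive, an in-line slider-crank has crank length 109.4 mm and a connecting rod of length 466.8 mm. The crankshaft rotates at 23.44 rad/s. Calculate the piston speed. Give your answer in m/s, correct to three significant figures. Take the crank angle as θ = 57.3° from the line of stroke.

ω = 23.44 rad/s
For an in-line slider-crank, x = r cosθ + √(L² − r² sin²θ), so v = −rω sinθ·[1 + r cosθ/√(L² − r² sin²θ)].
With r = 0.1094 m, L = 0.4668 m, θ = 57.3°: √(L² − r² sin²θ) = 0.45763 m.
v = −0.1094·23.44·0.84151·[1 + 0.1094·0.54024/0.45763] = -2.4366 m/s.
|v| = 2.4366 m/s.

2.44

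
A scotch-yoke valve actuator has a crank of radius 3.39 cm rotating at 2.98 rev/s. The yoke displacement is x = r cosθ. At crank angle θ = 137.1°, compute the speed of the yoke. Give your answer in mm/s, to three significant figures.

ω = 18.72 rad/s (from 2.98 rev/s).
x = r cosθ ⇒ ẋ = −rω sinθ.
|v| = rω|sinθ| = 0.0339·18.72·|sin 137.1°| = 0.43208 m/s = 432.08 mm/s.

432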